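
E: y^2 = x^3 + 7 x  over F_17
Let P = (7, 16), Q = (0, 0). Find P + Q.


P != Q, so use the chord formula.
s = (y2 - y1) / (x2 - x1) = (1) / (10) mod 17 = 12
x3 = s^2 - x1 - x2 mod 17 = 12^2 - 7 - 0 = 1
y3 = s (x1 - x3) - y1 mod 17 = 12 * (7 - 1) - 16 = 5

P + Q = (1, 5)


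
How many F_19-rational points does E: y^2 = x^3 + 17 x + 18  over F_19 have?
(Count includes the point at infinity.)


For each x in F_19, count y with y^2 = x^3 + 17 x + 18 mod 19:
  x = 1: RHS = 17, y in [6, 13]  -> 2 point(s)
  x = 3: RHS = 1, y in [1, 18]  -> 2 point(s)
  x = 4: RHS = 17, y in [6, 13]  -> 2 point(s)
  x = 5: RHS = 0, y in [0]  -> 1 point(s)
  x = 7: RHS = 5, y in [9, 10]  -> 2 point(s)
  x = 8: RHS = 1, y in [1, 18]  -> 2 point(s)
  x = 9: RHS = 7, y in [8, 11]  -> 2 point(s)
  x = 11: RHS = 16, y in [4, 15]  -> 2 point(s)
  x = 13: RHS = 4, y in [2, 17]  -> 2 point(s)
  x = 14: RHS = 17, y in [6, 13]  -> 2 point(s)
  x = 15: RHS = 0, y in [0]  -> 1 point(s)
  x = 16: RHS = 16, y in [4, 15]  -> 2 point(s)
  x = 18: RHS = 0, y in [0]  -> 1 point(s)
Affine points: 23. Add the point at infinity: total = 24.

#E(F_19) = 24


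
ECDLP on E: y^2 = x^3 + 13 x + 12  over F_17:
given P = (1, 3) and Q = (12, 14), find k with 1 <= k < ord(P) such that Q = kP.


Enumerate multiples of P until we hit Q = (12, 14):
  1P = (1, 3)
  2P = (7, 15)
  3P = (13, 7)
  4P = (5, 7)
  5P = (12, 3)
  6P = (4, 14)
  7P = (16, 10)
  8P = (8, 13)
  9P = (9, 5)
  10P = (6, 0)
  11P = (9, 12)
  12P = (8, 4)
  13P = (16, 7)
  14P = (4, 3)
  15P = (12, 14)
Match found at i = 15.

k = 15


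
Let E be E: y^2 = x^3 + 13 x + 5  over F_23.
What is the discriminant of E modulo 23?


4 a^3 + 27 b^2 = 4*13^3 + 27*5^2 = 8788 + 675 = 9463
Delta = -16 * (9463) = -151408
Delta mod 23 = 1

Delta = 1 (mod 23)


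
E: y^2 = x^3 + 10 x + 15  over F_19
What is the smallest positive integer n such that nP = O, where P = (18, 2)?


Compute successive multiples of P until we hit O:
  1P = (18, 2)
  2P = (9, 13)
  3P = (1, 11)
  4P = (6, 14)
  5P = (15, 14)
  6P = (2, 10)
  7P = (4, 10)
  8P = (14, 12)
  ... (continuing to 24P)
  24P = O

ord(P) = 24


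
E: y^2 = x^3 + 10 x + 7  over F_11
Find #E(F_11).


For each x in F_11, count y with y^2 = x^3 + 10 x + 7 mod 11:
  x = 3: RHS = 9, y in [3, 8]  -> 2 point(s)
  x = 4: RHS = 1, y in [1, 10]  -> 2 point(s)
  x = 8: RHS = 5, y in [4, 7]  -> 2 point(s)
  x = 9: RHS = 1, y in [1, 10]  -> 2 point(s)
Affine points: 8. Add the point at infinity: total = 9.

#E(F_11) = 9


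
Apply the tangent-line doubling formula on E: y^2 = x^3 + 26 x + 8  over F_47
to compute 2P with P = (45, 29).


Doubling: s = (3 x1^2 + a) / (2 y1)
s = (3*45^2 + 26) / (2*29) mod 47 = 12
x3 = s^2 - 2 x1 mod 47 = 12^2 - 2*45 = 7
y3 = s (x1 - x3) - y1 mod 47 = 12 * (45 - 7) - 29 = 4

2P = (7, 4)


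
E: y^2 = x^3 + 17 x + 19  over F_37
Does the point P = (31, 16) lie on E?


Check whether y^2 = x^3 + 17 x + 19 (mod 37) for (x, y) = (31, 16).
LHS: y^2 = 16^2 mod 37 = 34
RHS: x^3 + 17 x + 19 = 31^3 + 17*31 + 19 mod 37 = 34
LHS = RHS

Yes, on the curve


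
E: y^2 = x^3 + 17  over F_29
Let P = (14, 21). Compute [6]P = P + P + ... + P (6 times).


k = 6 = 110_2 (binary, LSB first: 011)
Double-and-add from P = (14, 21):
  bit 0 = 0: acc unchanged = O
  bit 1 = 1: acc = O + (23, 27) = (23, 27)
  bit 2 = 1: acc = (23, 27) + (16, 16) = (12, 11)

6P = (12, 11)


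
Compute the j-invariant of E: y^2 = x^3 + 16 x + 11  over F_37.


Delta = -16(4 a^3 + 27 b^2) mod 37 = 10
-1728 * (4 a)^3 = -1728 * (4*16)^3 mod 37 = 26
j = 26 * 10^(-1) mod 37 = 10

j = 10 (mod 37)


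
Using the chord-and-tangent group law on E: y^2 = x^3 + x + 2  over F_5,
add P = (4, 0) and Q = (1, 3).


P != Q, so use the chord formula.
s = (y2 - y1) / (x2 - x1) = (3) / (2) mod 5 = 4
x3 = s^2 - x1 - x2 mod 5 = 4^2 - 4 - 1 = 1
y3 = s (x1 - x3) - y1 mod 5 = 4 * (4 - 1) - 0 = 2

P + Q = (1, 2)


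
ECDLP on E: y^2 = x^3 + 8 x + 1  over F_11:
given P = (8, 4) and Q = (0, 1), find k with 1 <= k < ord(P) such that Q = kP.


Enumerate multiples of P until we hit Q = (0, 1):
  1P = (8, 4)
  2P = (4, 8)
  3P = (0, 10)
  4P = (7, 9)
  5P = (10, 6)
  6P = (5, 10)
  7P = (2, 6)
  8P = (6, 10)
  9P = (6, 1)
  10P = (2, 5)
  11P = (5, 1)
  12P = (10, 5)
  13P = (7, 2)
  14P = (0, 1)
Match found at i = 14.

k = 14


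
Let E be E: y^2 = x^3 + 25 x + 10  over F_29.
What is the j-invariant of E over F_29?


Delta = -16(4 a^3 + 27 b^2) mod 29 = 17
-1728 * (4 a)^3 = -1728 * (4*25)^3 mod 29 = 3
j = 3 * 17^(-1) mod 29 = 7

j = 7 (mod 29)


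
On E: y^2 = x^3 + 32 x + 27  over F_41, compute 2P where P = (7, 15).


Doubling: s = (3 x1^2 + a) / (2 y1)
s = (3*7^2 + 32) / (2*15) mod 41 = 21
x3 = s^2 - 2 x1 mod 41 = 21^2 - 2*7 = 17
y3 = s (x1 - x3) - y1 mod 41 = 21 * (7 - 17) - 15 = 21

2P = (17, 21)


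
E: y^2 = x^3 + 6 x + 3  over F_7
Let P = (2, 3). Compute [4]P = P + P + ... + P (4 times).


k = 4 = 100_2 (binary, LSB first: 001)
Double-and-add from P = (2, 3):
  bit 0 = 0: acc unchanged = O
  bit 1 = 0: acc unchanged = O
  bit 2 = 1: acc = O + (5, 5) = (5, 5)

4P = (5, 5)


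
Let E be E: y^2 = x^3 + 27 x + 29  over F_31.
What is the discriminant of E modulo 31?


4 a^3 + 27 b^2 = 4*27^3 + 27*29^2 = 78732 + 22707 = 101439
Delta = -16 * (101439) = -1623024
Delta mod 31 = 12

Delta = 12 (mod 31)


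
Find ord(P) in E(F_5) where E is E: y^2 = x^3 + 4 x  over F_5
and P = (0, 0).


Compute successive multiples of P until we hit O:
  1P = (0, 0)
  2P = O

ord(P) = 2


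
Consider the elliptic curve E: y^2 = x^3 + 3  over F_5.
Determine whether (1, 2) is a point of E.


Check whether y^2 = x^3 + 0 x + 3 (mod 5) for (x, y) = (1, 2).
LHS: y^2 = 2^2 mod 5 = 4
RHS: x^3 + 0 x + 3 = 1^3 + 0*1 + 3 mod 5 = 4
LHS = RHS

Yes, on the curve


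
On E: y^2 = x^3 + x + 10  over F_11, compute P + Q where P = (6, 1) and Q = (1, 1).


P != Q, so use the chord formula.
s = (y2 - y1) / (x2 - x1) = (0) / (6) mod 11 = 0
x3 = s^2 - x1 - x2 mod 11 = 0^2 - 6 - 1 = 4
y3 = s (x1 - x3) - y1 mod 11 = 0 * (6 - 4) - 1 = 10

P + Q = (4, 10)


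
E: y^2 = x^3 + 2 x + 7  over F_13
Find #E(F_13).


For each x in F_13, count y with y^2 = x^3 + 2 x + 7 mod 13:
  x = 1: RHS = 10, y in [6, 7]  -> 2 point(s)
  x = 3: RHS = 1, y in [1, 12]  -> 2 point(s)
  x = 4: RHS = 1, y in [1, 12]  -> 2 point(s)
  x = 5: RHS = 12, y in [5, 8]  -> 2 point(s)
  x = 6: RHS = 1, y in [1, 12]  -> 2 point(s)
  x = 7: RHS = 0, y in [0]  -> 1 point(s)
  x = 9: RHS = 0, y in [0]  -> 1 point(s)
  x = 10: RHS = 0, y in [0]  -> 1 point(s)
  x = 12: RHS = 4, y in [2, 11]  -> 2 point(s)
Affine points: 15. Add the point at infinity: total = 16.

#E(F_13) = 16


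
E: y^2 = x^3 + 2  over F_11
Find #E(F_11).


For each x in F_11, count y with y^2 = x^3 + 0 x + 2 mod 11:
  x = 1: RHS = 3, y in [5, 6]  -> 2 point(s)
  x = 4: RHS = 0, y in [0]  -> 1 point(s)
  x = 6: RHS = 9, y in [3, 8]  -> 2 point(s)
  x = 7: RHS = 4, y in [2, 9]  -> 2 point(s)
  x = 9: RHS = 5, y in [4, 7]  -> 2 point(s)
  x = 10: RHS = 1, y in [1, 10]  -> 2 point(s)
Affine points: 11. Add the point at infinity: total = 12.

#E(F_11) = 12


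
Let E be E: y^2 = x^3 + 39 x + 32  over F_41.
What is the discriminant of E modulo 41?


4 a^3 + 27 b^2 = 4*39^3 + 27*32^2 = 237276 + 27648 = 264924
Delta = -16 * (264924) = -4238784
Delta mod 41 = 1

Delta = 1 (mod 41)


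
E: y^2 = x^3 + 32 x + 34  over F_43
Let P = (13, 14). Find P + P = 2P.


Doubling: s = (3 x1^2 + a) / (2 y1)
s = (3*13^2 + 32) / (2*14) mod 43 = 30
x3 = s^2 - 2 x1 mod 43 = 30^2 - 2*13 = 14
y3 = s (x1 - x3) - y1 mod 43 = 30 * (13 - 14) - 14 = 42

2P = (14, 42)


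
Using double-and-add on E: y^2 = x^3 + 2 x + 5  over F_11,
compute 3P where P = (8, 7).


k = 3 = 11_2 (binary, LSB first: 11)
Double-and-add from P = (8, 7):
  bit 0 = 1: acc = O + (8, 7) = (8, 7)
  bit 1 = 1: acc = (8, 7) + (9, 9) = (9, 2)

3P = (9, 2)


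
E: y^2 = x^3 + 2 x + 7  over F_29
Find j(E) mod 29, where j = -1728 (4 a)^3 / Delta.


Delta = -16(4 a^3 + 27 b^2) mod 29 = 12
-1728 * (4 a)^3 = -1728 * (4*2)^3 mod 29 = 25
j = 25 * 12^(-1) mod 29 = 19

j = 19 (mod 29)


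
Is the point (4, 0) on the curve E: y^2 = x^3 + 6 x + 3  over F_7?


Check whether y^2 = x^3 + 6 x + 3 (mod 7) for (x, y) = (4, 0).
LHS: y^2 = 0^2 mod 7 = 0
RHS: x^3 + 6 x + 3 = 4^3 + 6*4 + 3 mod 7 = 0
LHS = RHS

Yes, on the curve


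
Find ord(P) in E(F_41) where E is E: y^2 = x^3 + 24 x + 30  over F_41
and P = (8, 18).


Compute successive multiples of P until we hit O:
  1P = (8, 18)
  2P = (20, 33)
  3P = (12, 18)
  4P = (21, 23)
  5P = (17, 29)
  6P = (18, 29)
  7P = (24, 30)
  8P = (7, 34)
  ... (continuing to 21P)
  21P = O

ord(P) = 21


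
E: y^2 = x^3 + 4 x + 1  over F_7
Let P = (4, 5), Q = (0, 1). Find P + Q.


P != Q, so use the chord formula.
s = (y2 - y1) / (x2 - x1) = (3) / (3) mod 7 = 1
x3 = s^2 - x1 - x2 mod 7 = 1^2 - 4 - 0 = 4
y3 = s (x1 - x3) - y1 mod 7 = 1 * (4 - 4) - 5 = 2

P + Q = (4, 2)


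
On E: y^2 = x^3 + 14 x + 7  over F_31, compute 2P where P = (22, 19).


Doubling: s = (3 x1^2 + a) / (2 y1)
s = (3*22^2 + 14) / (2*19) mod 31 = 19
x3 = s^2 - 2 x1 mod 31 = 19^2 - 2*22 = 7
y3 = s (x1 - x3) - y1 mod 31 = 19 * (22 - 7) - 19 = 18

2P = (7, 18)


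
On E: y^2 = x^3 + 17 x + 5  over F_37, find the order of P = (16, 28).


Compute successive multiples of P until we hit O:
  1P = (16, 28)
  2P = (2, 11)
  3P = (15, 34)
  4P = (5, 17)
  5P = (17, 8)
  6P = (34, 36)
  7P = (21, 15)
  8P = (26, 35)
  ... (continuing to 42P)
  42P = O

ord(P) = 42


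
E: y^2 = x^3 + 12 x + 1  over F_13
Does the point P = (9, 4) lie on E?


Check whether y^2 = x^3 + 12 x + 1 (mod 13) for (x, y) = (9, 4).
LHS: y^2 = 4^2 mod 13 = 3
RHS: x^3 + 12 x + 1 = 9^3 + 12*9 + 1 mod 13 = 6
LHS != RHS

No, not on the curve


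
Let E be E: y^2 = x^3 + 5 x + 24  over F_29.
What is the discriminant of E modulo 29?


4 a^3 + 27 b^2 = 4*5^3 + 27*24^2 = 500 + 15552 = 16052
Delta = -16 * (16052) = -256832
Delta mod 29 = 21

Delta = 21 (mod 29)


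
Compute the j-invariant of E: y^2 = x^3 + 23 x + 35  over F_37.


Delta = -16(4 a^3 + 27 b^2) mod 37 = 25
-1728 * (4 a)^3 = -1728 * (4*23)^3 mod 37 = 31
j = 31 * 25^(-1) mod 37 = 19

j = 19 (mod 37)


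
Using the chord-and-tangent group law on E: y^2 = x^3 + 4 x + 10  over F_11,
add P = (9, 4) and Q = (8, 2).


P != Q, so use the chord formula.
s = (y2 - y1) / (x2 - x1) = (9) / (10) mod 11 = 2
x3 = s^2 - x1 - x2 mod 11 = 2^2 - 9 - 8 = 9
y3 = s (x1 - x3) - y1 mod 11 = 2 * (9 - 9) - 4 = 7

P + Q = (9, 7)


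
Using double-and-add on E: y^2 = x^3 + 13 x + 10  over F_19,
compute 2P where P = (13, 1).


k = 2 = 10_2 (binary, LSB first: 01)
Double-and-add from P = (13, 1):
  bit 0 = 0: acc unchanged = O
  bit 1 = 1: acc = O + (10, 0) = (10, 0)

2P = (10, 0)


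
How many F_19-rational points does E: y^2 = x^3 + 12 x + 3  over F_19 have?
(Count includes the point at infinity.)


For each x in F_19, count y with y^2 = x^3 + 12 x + 3 mod 19:
  x = 1: RHS = 16, y in [4, 15]  -> 2 point(s)
  x = 2: RHS = 16, y in [4, 15]  -> 2 point(s)
  x = 3: RHS = 9, y in [3, 16]  -> 2 point(s)
  x = 4: RHS = 1, y in [1, 18]  -> 2 point(s)
  x = 5: RHS = 17, y in [6, 13]  -> 2 point(s)
  x = 6: RHS = 6, y in [5, 14]  -> 2 point(s)
  x = 9: RHS = 4, y in [2, 17]  -> 2 point(s)
  x = 13: RHS = 0, y in [0]  -> 1 point(s)
  x = 15: RHS = 5, y in [9, 10]  -> 2 point(s)
  x = 16: RHS = 16, y in [4, 15]  -> 2 point(s)
  x = 17: RHS = 9, y in [3, 16]  -> 2 point(s)
  x = 18: RHS = 9, y in [3, 16]  -> 2 point(s)
Affine points: 23. Add the point at infinity: total = 24.

#E(F_19) = 24


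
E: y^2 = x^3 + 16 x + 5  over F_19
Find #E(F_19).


For each x in F_19, count y with y^2 = x^3 + 16 x + 5 mod 19:
  x = 0: RHS = 5, y in [9, 10]  -> 2 point(s)
  x = 2: RHS = 7, y in [8, 11]  -> 2 point(s)
  x = 3: RHS = 4, y in [2, 17]  -> 2 point(s)
  x = 4: RHS = 0, y in [0]  -> 1 point(s)
  x = 5: RHS = 1, y in [1, 18]  -> 2 point(s)
  x = 7: RHS = 4, y in [2, 17]  -> 2 point(s)
  x = 9: RHS = 4, y in [2, 17]  -> 2 point(s)
  x = 10: RHS = 6, y in [5, 14]  -> 2 point(s)
  x = 11: RHS = 11, y in [7, 12]  -> 2 point(s)
  x = 12: RHS = 6, y in [5, 14]  -> 2 point(s)
  x = 13: RHS = 16, y in [4, 15]  -> 2 point(s)
  x = 14: RHS = 9, y in [3, 16]  -> 2 point(s)
  x = 16: RHS = 6, y in [5, 14]  -> 2 point(s)
  x = 18: RHS = 7, y in [8, 11]  -> 2 point(s)
Affine points: 27. Add the point at infinity: total = 28.

#E(F_19) = 28


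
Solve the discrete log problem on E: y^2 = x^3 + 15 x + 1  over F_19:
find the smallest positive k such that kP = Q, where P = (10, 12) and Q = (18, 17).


Enumerate multiples of P until we hit Q = (18, 17):
  1P = (10, 12)
  2P = (16, 9)
  3P = (17, 1)
  4P = (3, 15)
  5P = (12, 16)
  6P = (1, 6)
  7P = (0, 1)
  8P = (18, 2)
  9P = (8, 14)
  10P = (2, 18)
  11P = (4, 12)
  12P = (5, 7)
  13P = (5, 12)
  14P = (4, 7)
  15P = (2, 1)
  16P = (8, 5)
  17P = (18, 17)
Match found at i = 17.

k = 17


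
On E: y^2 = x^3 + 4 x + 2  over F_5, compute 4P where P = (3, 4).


k = 4 = 100_2 (binary, LSB first: 001)
Double-and-add from P = (3, 4):
  bit 0 = 0: acc unchanged = O
  bit 1 = 0: acc unchanged = O
  bit 2 = 1: acc = O + (3, 4) = (3, 4)

4P = (3, 4)


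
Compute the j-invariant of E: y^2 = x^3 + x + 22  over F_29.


Delta = -16(4 a^3 + 27 b^2) mod 29 = 25
-1728 * (4 a)^3 = -1728 * (4*1)^3 mod 29 = 14
j = 14 * 25^(-1) mod 29 = 11

j = 11 (mod 29)


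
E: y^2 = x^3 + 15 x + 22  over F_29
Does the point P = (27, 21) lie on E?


Check whether y^2 = x^3 + 15 x + 22 (mod 29) for (x, y) = (27, 21).
LHS: y^2 = 21^2 mod 29 = 6
RHS: x^3 + 15 x + 22 = 27^3 + 15*27 + 22 mod 29 = 13
LHS != RHS

No, not on the curve


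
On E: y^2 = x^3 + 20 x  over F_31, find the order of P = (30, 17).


Compute successive multiples of P until we hit O:
  1P = (30, 17)
  2P = (16, 18)
  3P = (13, 15)
  4P = (7, 24)
  5P = (3, 26)
  6P = (5, 16)
  7P = (21, 28)
  8P = (19, 4)
  ... (continuing to 32P)
  32P = O

ord(P) = 32


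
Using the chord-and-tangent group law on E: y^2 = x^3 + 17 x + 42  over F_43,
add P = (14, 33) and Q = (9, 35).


P != Q, so use the chord formula.
s = (y2 - y1) / (x2 - x1) = (2) / (38) mod 43 = 34
x3 = s^2 - x1 - x2 mod 43 = 34^2 - 14 - 9 = 15
y3 = s (x1 - x3) - y1 mod 43 = 34 * (14 - 15) - 33 = 19

P + Q = (15, 19)


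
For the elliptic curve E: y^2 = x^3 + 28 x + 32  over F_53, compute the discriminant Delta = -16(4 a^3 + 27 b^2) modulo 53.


4 a^3 + 27 b^2 = 4*28^3 + 27*32^2 = 87808 + 27648 = 115456
Delta = -16 * (115456) = -1847296
Delta mod 53 = 19

Delta = 19 (mod 53)


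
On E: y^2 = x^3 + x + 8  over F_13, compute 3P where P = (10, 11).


k = 3 = 11_2 (binary, LSB first: 11)
Double-and-add from P = (10, 11):
  bit 0 = 1: acc = O + (10, 11) = (10, 11)
  bit 1 = 1: acc = (10, 11) + (3, 5) = (1, 6)

3P = (1, 6)


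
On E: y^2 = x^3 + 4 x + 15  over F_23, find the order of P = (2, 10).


Compute successive multiples of P until we hit O:
  1P = (2, 10)
  2P = (4, 16)
  3P = (3, 10)
  4P = (18, 13)
  5P = (6, 18)
  6P = (19, 2)
  7P = (14, 20)
  8P = (16, 9)
  ... (continuing to 20P)
  20P = O

ord(P) = 20


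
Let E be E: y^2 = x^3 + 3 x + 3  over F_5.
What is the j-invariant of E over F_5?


Delta = -16(4 a^3 + 27 b^2) mod 5 = 4
-1728 * (4 a)^3 = -1728 * (4*3)^3 mod 5 = 1
j = 1 * 4^(-1) mod 5 = 4

j = 4 (mod 5)


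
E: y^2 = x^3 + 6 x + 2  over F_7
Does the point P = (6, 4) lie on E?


Check whether y^2 = x^3 + 6 x + 2 (mod 7) for (x, y) = (6, 4).
LHS: y^2 = 4^2 mod 7 = 2
RHS: x^3 + 6 x + 2 = 6^3 + 6*6 + 2 mod 7 = 2
LHS = RHS

Yes, on the curve


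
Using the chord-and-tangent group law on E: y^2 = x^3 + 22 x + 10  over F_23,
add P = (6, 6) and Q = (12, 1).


P != Q, so use the chord formula.
s = (y2 - y1) / (x2 - x1) = (18) / (6) mod 23 = 3
x3 = s^2 - x1 - x2 mod 23 = 3^2 - 6 - 12 = 14
y3 = s (x1 - x3) - y1 mod 23 = 3 * (6 - 14) - 6 = 16

P + Q = (14, 16)


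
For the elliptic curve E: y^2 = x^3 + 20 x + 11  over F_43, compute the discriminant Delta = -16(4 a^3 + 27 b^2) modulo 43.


4 a^3 + 27 b^2 = 4*20^3 + 27*11^2 = 32000 + 3267 = 35267
Delta = -16 * (35267) = -564272
Delta mod 43 = 17

Delta = 17 (mod 43)


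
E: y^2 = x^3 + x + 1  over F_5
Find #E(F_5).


For each x in F_5, count y with y^2 = x^3 + 1 x + 1 mod 5:
  x = 0: RHS = 1, y in [1, 4]  -> 2 point(s)
  x = 2: RHS = 1, y in [1, 4]  -> 2 point(s)
  x = 3: RHS = 1, y in [1, 4]  -> 2 point(s)
  x = 4: RHS = 4, y in [2, 3]  -> 2 point(s)
Affine points: 8. Add the point at infinity: total = 9.

#E(F_5) = 9


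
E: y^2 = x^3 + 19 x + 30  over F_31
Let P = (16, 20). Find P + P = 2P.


Doubling: s = (3 x1^2 + a) / (2 y1)
s = (3*16^2 + 19) / (2*20) mod 31 = 22
x3 = s^2 - 2 x1 mod 31 = 22^2 - 2*16 = 18
y3 = s (x1 - x3) - y1 mod 31 = 22 * (16 - 18) - 20 = 29

2P = (18, 29)


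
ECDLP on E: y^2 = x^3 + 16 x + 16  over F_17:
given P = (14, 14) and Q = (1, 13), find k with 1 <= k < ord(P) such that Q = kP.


Enumerate multiples of P until we hit Q = (1, 13):
  1P = (14, 14)
  2P = (4, 5)
  3P = (1, 13)
Match found at i = 3.

k = 3


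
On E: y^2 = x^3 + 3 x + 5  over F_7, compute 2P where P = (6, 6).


k = 2 = 10_2 (binary, LSB first: 01)
Double-and-add from P = (6, 6):
  bit 0 = 0: acc unchanged = O
  bit 1 = 1: acc = O + (4, 2) = (4, 2)

2P = (4, 2)


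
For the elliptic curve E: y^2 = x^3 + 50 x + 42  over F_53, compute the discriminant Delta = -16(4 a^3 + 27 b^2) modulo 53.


4 a^3 + 27 b^2 = 4*50^3 + 27*42^2 = 500000 + 47628 = 547628
Delta = -16 * (547628) = -8762048
Delta mod 53 = 18

Delta = 18 (mod 53)


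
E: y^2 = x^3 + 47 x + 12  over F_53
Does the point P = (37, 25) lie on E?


Check whether y^2 = x^3 + 47 x + 12 (mod 53) for (x, y) = (37, 25).
LHS: y^2 = 25^2 mod 53 = 42
RHS: x^3 + 47 x + 12 = 37^3 + 47*37 + 12 mod 53 = 40
LHS != RHS

No, not on the curve


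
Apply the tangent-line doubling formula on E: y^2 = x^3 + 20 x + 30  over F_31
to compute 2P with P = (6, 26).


Doubling: s = (3 x1^2 + a) / (2 y1)
s = (3*6^2 + 20) / (2*26) mod 31 = 12
x3 = s^2 - 2 x1 mod 31 = 12^2 - 2*6 = 8
y3 = s (x1 - x3) - y1 mod 31 = 12 * (6 - 8) - 26 = 12

2P = (8, 12)


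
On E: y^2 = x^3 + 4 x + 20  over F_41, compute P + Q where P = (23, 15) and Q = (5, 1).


P != Q, so use the chord formula.
s = (y2 - y1) / (x2 - x1) = (27) / (23) mod 41 = 19
x3 = s^2 - x1 - x2 mod 41 = 19^2 - 23 - 5 = 5
y3 = s (x1 - x3) - y1 mod 41 = 19 * (23 - 5) - 15 = 40

P + Q = (5, 40)


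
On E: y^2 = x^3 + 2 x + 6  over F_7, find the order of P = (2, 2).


Compute successive multiples of P until we hit O:
  1P = (2, 2)
  2P = (3, 5)
  3P = (4, 6)
  4P = (5, 6)
  5P = (1, 4)
  6P = (1, 3)
  7P = (5, 1)
  8P = (4, 1)
  ... (continuing to 11P)
  11P = O

ord(P) = 11


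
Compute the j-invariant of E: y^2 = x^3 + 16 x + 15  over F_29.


Delta = -16(4 a^3 + 27 b^2) mod 29 = 24
-1728 * (4 a)^3 = -1728 * (4*16)^3 mod 29 = 11
j = 11 * 24^(-1) mod 29 = 21

j = 21 (mod 29)


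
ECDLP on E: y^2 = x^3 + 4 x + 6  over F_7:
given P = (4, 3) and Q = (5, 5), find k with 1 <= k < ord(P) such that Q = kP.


Enumerate multiples of P until we hit Q = (5, 5):
  1P = (4, 3)
  2P = (1, 2)
  3P = (6, 1)
  4P = (5, 5)
Match found at i = 4.

k = 4


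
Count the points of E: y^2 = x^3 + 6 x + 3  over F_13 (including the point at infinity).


For each x in F_13, count y with y^2 = x^3 + 6 x + 3 mod 13:
  x = 0: RHS = 3, y in [4, 9]  -> 2 point(s)
  x = 1: RHS = 10, y in [6, 7]  -> 2 point(s)
  x = 2: RHS = 10, y in [6, 7]  -> 2 point(s)
  x = 3: RHS = 9, y in [3, 10]  -> 2 point(s)
  x = 4: RHS = 0, y in [0]  -> 1 point(s)
  x = 8: RHS = 4, y in [2, 11]  -> 2 point(s)
  x = 10: RHS = 10, y in [6, 7]  -> 2 point(s)
  x = 11: RHS = 9, y in [3, 10]  -> 2 point(s)
  x = 12: RHS = 9, y in [3, 10]  -> 2 point(s)
Affine points: 17. Add the point at infinity: total = 18.

#E(F_13) = 18


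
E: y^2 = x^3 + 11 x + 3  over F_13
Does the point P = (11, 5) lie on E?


Check whether y^2 = x^3 + 11 x + 3 (mod 13) for (x, y) = (11, 5).
LHS: y^2 = 5^2 mod 13 = 12
RHS: x^3 + 11 x + 3 = 11^3 + 11*11 + 3 mod 13 = 12
LHS = RHS

Yes, on the curve


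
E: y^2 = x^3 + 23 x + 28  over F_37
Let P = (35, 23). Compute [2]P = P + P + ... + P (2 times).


k = 2 = 10_2 (binary, LSB first: 01)
Double-and-add from P = (35, 23):
  bit 0 = 0: acc unchanged = O
  bit 1 = 1: acc = O + (31, 9) = (31, 9)

2P = (31, 9)


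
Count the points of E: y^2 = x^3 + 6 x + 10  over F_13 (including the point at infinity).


For each x in F_13, count y with y^2 = x^3 + 6 x + 10 mod 13:
  x = 0: RHS = 10, y in [6, 7]  -> 2 point(s)
  x = 1: RHS = 4, y in [2, 11]  -> 2 point(s)
  x = 2: RHS = 4, y in [2, 11]  -> 2 point(s)
  x = 3: RHS = 3, y in [4, 9]  -> 2 point(s)
  x = 5: RHS = 9, y in [3, 10]  -> 2 point(s)
  x = 9: RHS = 0, y in [0]  -> 1 point(s)
  x = 10: RHS = 4, y in [2, 11]  -> 2 point(s)
  x = 11: RHS = 3, y in [4, 9]  -> 2 point(s)
  x = 12: RHS = 3, y in [4, 9]  -> 2 point(s)
Affine points: 17. Add the point at infinity: total = 18.

#E(F_13) = 18


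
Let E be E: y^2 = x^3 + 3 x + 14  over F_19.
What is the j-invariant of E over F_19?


Delta = -16(4 a^3 + 27 b^2) mod 19 = 12
-1728 * (4 a)^3 = -1728 * (4*3)^3 mod 19 = 18
j = 18 * 12^(-1) mod 19 = 11

j = 11 (mod 19)


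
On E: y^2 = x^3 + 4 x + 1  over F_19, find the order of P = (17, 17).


Compute successive multiples of P until we hit O:
  1P = (17, 17)
  2P = (1, 14)
  3P = (2, 6)
  4P = (4, 9)
  5P = (4, 10)
  6P = (2, 13)
  7P = (1, 5)
  8P = (17, 2)
  ... (continuing to 9P)
  9P = O

ord(P) = 9


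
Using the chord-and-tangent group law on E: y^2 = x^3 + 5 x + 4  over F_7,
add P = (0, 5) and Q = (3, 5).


P != Q, so use the chord formula.
s = (y2 - y1) / (x2 - x1) = (0) / (3) mod 7 = 0
x3 = s^2 - x1 - x2 mod 7 = 0^2 - 0 - 3 = 4
y3 = s (x1 - x3) - y1 mod 7 = 0 * (0 - 4) - 5 = 2

P + Q = (4, 2)


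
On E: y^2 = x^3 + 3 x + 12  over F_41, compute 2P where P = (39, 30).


Doubling: s = (3 x1^2 + a) / (2 y1)
s = (3*39^2 + 3) / (2*30) mod 41 = 31
x3 = s^2 - 2 x1 mod 41 = 31^2 - 2*39 = 22
y3 = s (x1 - x3) - y1 mod 41 = 31 * (39 - 22) - 30 = 5

2P = (22, 5)


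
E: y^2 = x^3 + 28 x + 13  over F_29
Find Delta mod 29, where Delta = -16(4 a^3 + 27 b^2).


4 a^3 + 27 b^2 = 4*28^3 + 27*13^2 = 87808 + 4563 = 92371
Delta = -16 * (92371) = -1477936
Delta mod 29 = 20

Delta = 20 (mod 29)


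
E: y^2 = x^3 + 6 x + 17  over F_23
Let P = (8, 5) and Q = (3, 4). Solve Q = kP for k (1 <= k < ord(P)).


Enumerate multiples of P until we hit Q = (3, 4):
  1P = (8, 5)
  2P = (20, 15)
  3P = (4, 6)
  4P = (1, 22)
  5P = (3, 19)
  6P = (18, 0)
  7P = (3, 4)
Match found at i = 7.

k = 7


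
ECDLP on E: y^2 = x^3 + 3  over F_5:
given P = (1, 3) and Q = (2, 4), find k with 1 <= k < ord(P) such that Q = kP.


Enumerate multiples of P until we hit Q = (2, 4):
  1P = (1, 3)
  2P = (2, 4)
Match found at i = 2.

k = 2


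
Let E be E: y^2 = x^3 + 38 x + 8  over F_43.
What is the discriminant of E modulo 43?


4 a^3 + 27 b^2 = 4*38^3 + 27*8^2 = 219488 + 1728 = 221216
Delta = -16 * (221216) = -3539456
Delta mod 43 = 3

Delta = 3 (mod 43)


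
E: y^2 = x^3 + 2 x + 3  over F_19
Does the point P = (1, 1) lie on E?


Check whether y^2 = x^3 + 2 x + 3 (mod 19) for (x, y) = (1, 1).
LHS: y^2 = 1^2 mod 19 = 1
RHS: x^3 + 2 x + 3 = 1^3 + 2*1 + 3 mod 19 = 6
LHS != RHS

No, not on the curve


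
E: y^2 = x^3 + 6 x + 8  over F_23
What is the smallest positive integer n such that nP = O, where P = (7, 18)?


Compute successive multiples of P until we hit O:
  1P = (7, 18)
  2P = (17, 20)
  3P = (11, 18)
  4P = (5, 5)
  5P = (13, 12)
  6P = (4, 2)
  7P = (20, 20)
  8P = (8, 19)
  ... (continuing to 26P)
  26P = O

ord(P) = 26


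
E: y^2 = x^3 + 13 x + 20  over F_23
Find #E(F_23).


For each x in F_23, count y with y^2 = x^3 + 13 x + 20 mod 23:
  x = 2: RHS = 8, y in [10, 13]  -> 2 point(s)
  x = 5: RHS = 3, y in [7, 16]  -> 2 point(s)
  x = 10: RHS = 0, y in [0]  -> 1 point(s)
  x = 12: RHS = 18, y in [8, 15]  -> 2 point(s)
  x = 14: RHS = 2, y in [5, 18]  -> 2 point(s)
  x = 15: RHS = 2, y in [5, 18]  -> 2 point(s)
  x = 16: RHS = 0, y in [0]  -> 1 point(s)
  x = 17: RHS = 2, y in [5, 18]  -> 2 point(s)
  x = 20: RHS = 0, y in [0]  -> 1 point(s)
  x = 21: RHS = 9, y in [3, 20]  -> 2 point(s)
  x = 22: RHS = 6, y in [11, 12]  -> 2 point(s)
Affine points: 19. Add the point at infinity: total = 20.

#E(F_23) = 20


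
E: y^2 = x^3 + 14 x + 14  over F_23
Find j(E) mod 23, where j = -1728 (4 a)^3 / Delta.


Delta = -16(4 a^3 + 27 b^2) mod 23 = 3
-1728 * (4 a)^3 = -1728 * (4*14)^3 mod 23 = 13
j = 13 * 3^(-1) mod 23 = 12

j = 12 (mod 23)


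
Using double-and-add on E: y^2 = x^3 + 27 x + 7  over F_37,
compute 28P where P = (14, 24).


k = 28 = 11100_2 (binary, LSB first: 00111)
Double-and-add from P = (14, 24):
  bit 0 = 0: acc unchanged = O
  bit 1 = 0: acc unchanged = O
  bit 2 = 1: acc = O + (23, 17) = (23, 17)
  bit 3 = 1: acc = (23, 17) + (21, 17) = (30, 20)
  bit 4 = 1: acc = (30, 20) + (31, 6) = (24, 7)

28P = (24, 7)


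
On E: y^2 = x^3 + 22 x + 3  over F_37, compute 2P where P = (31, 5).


Doubling: s = (3 x1^2 + a) / (2 y1)
s = (3*31^2 + 22) / (2*5) mod 37 = 13
x3 = s^2 - 2 x1 mod 37 = 13^2 - 2*31 = 33
y3 = s (x1 - x3) - y1 mod 37 = 13 * (31 - 33) - 5 = 6

2P = (33, 6)


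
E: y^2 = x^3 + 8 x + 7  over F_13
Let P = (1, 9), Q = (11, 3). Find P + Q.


P != Q, so use the chord formula.
s = (y2 - y1) / (x2 - x1) = (7) / (10) mod 13 = 2
x3 = s^2 - x1 - x2 mod 13 = 2^2 - 1 - 11 = 5
y3 = s (x1 - x3) - y1 mod 13 = 2 * (1 - 5) - 9 = 9

P + Q = (5, 9)


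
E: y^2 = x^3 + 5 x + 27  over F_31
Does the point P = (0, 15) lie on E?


Check whether y^2 = x^3 + 5 x + 27 (mod 31) for (x, y) = (0, 15).
LHS: y^2 = 15^2 mod 31 = 8
RHS: x^3 + 5 x + 27 = 0^3 + 5*0 + 27 mod 31 = 27
LHS != RHS

No, not on the curve


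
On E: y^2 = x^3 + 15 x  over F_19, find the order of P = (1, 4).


Compute successive multiples of P until we hit O:
  1P = (1, 4)
  2P = (9, 16)
  3P = (16, 2)
  4P = (7, 12)
  5P = (17, 0)
  6P = (7, 7)
  7P = (16, 17)
  8P = (9, 3)
  ... (continuing to 10P)
  10P = O

ord(P) = 10


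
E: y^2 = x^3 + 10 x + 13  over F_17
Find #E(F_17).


For each x in F_17, count y with y^2 = x^3 + 10 x + 13 mod 17:
  x = 0: RHS = 13, y in [8, 9]  -> 2 point(s)
  x = 3: RHS = 2, y in [6, 11]  -> 2 point(s)
  x = 4: RHS = 15, y in [7, 10]  -> 2 point(s)
  x = 5: RHS = 1, y in [1, 16]  -> 2 point(s)
  x = 6: RHS = 0, y in [0]  -> 1 point(s)
  x = 7: RHS = 1, y in [1, 16]  -> 2 point(s)
  x = 9: RHS = 16, y in [4, 13]  -> 2 point(s)
  x = 10: RHS = 8, y in [5, 12]  -> 2 point(s)
  x = 11: RHS = 9, y in [3, 14]  -> 2 point(s)
  x = 12: RHS = 8, y in [5, 12]  -> 2 point(s)
  x = 15: RHS = 2, y in [6, 11]  -> 2 point(s)
  x = 16: RHS = 2, y in [6, 11]  -> 2 point(s)
Affine points: 23. Add the point at infinity: total = 24.

#E(F_17) = 24


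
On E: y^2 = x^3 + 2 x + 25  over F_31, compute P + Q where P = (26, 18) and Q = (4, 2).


P != Q, so use the chord formula.
s = (y2 - y1) / (x2 - x1) = (15) / (9) mod 31 = 12
x3 = s^2 - x1 - x2 mod 31 = 12^2 - 26 - 4 = 21
y3 = s (x1 - x3) - y1 mod 31 = 12 * (26 - 21) - 18 = 11

P + Q = (21, 11)


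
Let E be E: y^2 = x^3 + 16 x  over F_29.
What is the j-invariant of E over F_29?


Delta = -16(4 a^3 + 27 b^2) mod 29 = 16
-1728 * (4 a)^3 = -1728 * (4*16)^3 mod 29 = 11
j = 11 * 16^(-1) mod 29 = 17

j = 17 (mod 29)


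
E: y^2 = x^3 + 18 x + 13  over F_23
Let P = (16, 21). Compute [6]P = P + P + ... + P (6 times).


k = 6 = 110_2 (binary, LSB first: 011)
Double-and-add from P = (16, 21):
  bit 0 = 0: acc unchanged = O
  bit 1 = 1: acc = O + (15, 1) = (15, 1)
  bit 2 = 1: acc = (15, 1) + (1, 20) = (16, 2)

6P = (16, 2)


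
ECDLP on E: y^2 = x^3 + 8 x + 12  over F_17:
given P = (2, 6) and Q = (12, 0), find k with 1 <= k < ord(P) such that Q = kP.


Enumerate multiples of P until we hit Q = (12, 0):
  1P = (2, 6)
  2P = (12, 0)
Match found at i = 2.

k = 2


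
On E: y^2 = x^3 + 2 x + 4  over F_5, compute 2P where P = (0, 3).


Doubling: s = (3 x1^2 + a) / (2 y1)
s = (3*0^2 + 2) / (2*3) mod 5 = 2
x3 = s^2 - 2 x1 mod 5 = 2^2 - 2*0 = 4
y3 = s (x1 - x3) - y1 mod 5 = 2 * (0 - 4) - 3 = 4

2P = (4, 4)


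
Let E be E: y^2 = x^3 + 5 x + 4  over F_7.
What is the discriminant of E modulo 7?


4 a^3 + 27 b^2 = 4*5^3 + 27*4^2 = 500 + 432 = 932
Delta = -16 * (932) = -14912
Delta mod 7 = 5

Delta = 5 (mod 7)


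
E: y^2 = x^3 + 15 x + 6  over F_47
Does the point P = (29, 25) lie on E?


Check whether y^2 = x^3 + 15 x + 6 (mod 47) for (x, y) = (29, 25).
LHS: y^2 = 25^2 mod 47 = 14
RHS: x^3 + 15 x + 6 = 29^3 + 15*29 + 6 mod 47 = 14
LHS = RHS

Yes, on the curve


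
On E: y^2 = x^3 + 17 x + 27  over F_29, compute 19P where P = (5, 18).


k = 19 = 10011_2 (binary, LSB first: 11001)
Double-and-add from P = (5, 18):
  bit 0 = 1: acc = O + (5, 18) = (5, 18)
  bit 1 = 1: acc = (5, 18) + (13, 26) = (12, 4)
  bit 2 = 0: acc unchanged = (12, 4)
  bit 3 = 0: acc unchanged = (12, 4)
  bit 4 = 1: acc = (12, 4) + (23, 12) = (1, 4)

19P = (1, 4)


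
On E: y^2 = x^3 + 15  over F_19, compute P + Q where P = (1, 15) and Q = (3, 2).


P != Q, so use the chord formula.
s = (y2 - y1) / (x2 - x1) = (6) / (2) mod 19 = 3
x3 = s^2 - x1 - x2 mod 19 = 3^2 - 1 - 3 = 5
y3 = s (x1 - x3) - y1 mod 19 = 3 * (1 - 5) - 15 = 11

P + Q = (5, 11)


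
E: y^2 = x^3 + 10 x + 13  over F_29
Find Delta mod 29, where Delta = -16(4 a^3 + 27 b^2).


4 a^3 + 27 b^2 = 4*10^3 + 27*13^2 = 4000 + 4563 = 8563
Delta = -16 * (8563) = -137008
Delta mod 29 = 17

Delta = 17 (mod 29)


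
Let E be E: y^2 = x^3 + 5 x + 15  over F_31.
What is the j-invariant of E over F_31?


Delta = -16(4 a^3 + 27 b^2) mod 31 = 14
-1728 * (4 a)^3 = -1728 * (4*5)^3 mod 31 = 16
j = 16 * 14^(-1) mod 31 = 10

j = 10 (mod 31)


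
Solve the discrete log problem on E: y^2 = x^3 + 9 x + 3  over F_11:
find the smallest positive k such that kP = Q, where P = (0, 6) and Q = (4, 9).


Enumerate multiples of P until we hit Q = (4, 9):
  1P = (0, 6)
  2P = (4, 2)
  3P = (8, 2)
  4P = (6, 8)
  5P = (10, 9)
  6P = (10, 2)
  7P = (6, 3)
  8P = (8, 9)
  9P = (4, 9)
Match found at i = 9.

k = 9


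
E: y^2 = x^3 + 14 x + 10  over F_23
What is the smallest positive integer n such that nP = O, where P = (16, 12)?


Compute successive multiples of P until we hit O:
  1P = (16, 12)
  2P = (14, 11)
  3P = (22, 8)
  4P = (11, 0)
  5P = (22, 15)
  6P = (14, 12)
  7P = (16, 11)
  8P = O

ord(P) = 8


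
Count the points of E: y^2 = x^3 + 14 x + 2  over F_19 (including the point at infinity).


For each x in F_19, count y with y^2 = x^3 + 14 x + 2 mod 19:
  x = 1: RHS = 17, y in [6, 13]  -> 2 point(s)
  x = 2: RHS = 0, y in [0]  -> 1 point(s)
  x = 5: RHS = 7, y in [8, 11]  -> 2 point(s)
  x = 6: RHS = 17, y in [6, 13]  -> 2 point(s)
  x = 7: RHS = 6, y in [5, 14]  -> 2 point(s)
  x = 11: RHS = 5, y in [9, 10]  -> 2 point(s)
  x = 12: RHS = 17, y in [6, 13]  -> 2 point(s)
  x = 13: RHS = 6, y in [5, 14]  -> 2 point(s)
  x = 14: RHS = 16, y in [4, 15]  -> 2 point(s)
  x = 16: RHS = 9, y in [3, 16]  -> 2 point(s)
  x = 17: RHS = 4, y in [2, 17]  -> 2 point(s)
  x = 18: RHS = 6, y in [5, 14]  -> 2 point(s)
Affine points: 23. Add the point at infinity: total = 24.

#E(F_19) = 24


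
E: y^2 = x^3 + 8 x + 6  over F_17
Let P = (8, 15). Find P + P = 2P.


Doubling: s = (3 x1^2 + a) / (2 y1)
s = (3*8^2 + 8) / (2*15) mod 17 = 1
x3 = s^2 - 2 x1 mod 17 = 1^2 - 2*8 = 2
y3 = s (x1 - x3) - y1 mod 17 = 1 * (8 - 2) - 15 = 8

2P = (2, 8)


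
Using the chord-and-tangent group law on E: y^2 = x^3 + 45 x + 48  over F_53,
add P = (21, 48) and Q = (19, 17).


P != Q, so use the chord formula.
s = (y2 - y1) / (x2 - x1) = (22) / (51) mod 53 = 42
x3 = s^2 - x1 - x2 mod 53 = 42^2 - 21 - 19 = 28
y3 = s (x1 - x3) - y1 mod 53 = 42 * (21 - 28) - 48 = 29

P + Q = (28, 29)


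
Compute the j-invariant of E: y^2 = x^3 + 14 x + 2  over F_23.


Delta = -16(4 a^3 + 27 b^2) mod 23 = 9
-1728 * (4 a)^3 = -1728 * (4*14)^3 mod 23 = 13
j = 13 * 9^(-1) mod 23 = 4

j = 4 (mod 23)


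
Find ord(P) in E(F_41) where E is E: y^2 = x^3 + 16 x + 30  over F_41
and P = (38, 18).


Compute successive multiples of P until we hit O:
  1P = (38, 18)
  2P = (16, 6)
  3P = (10, 1)
  4P = (18, 0)
  5P = (10, 40)
  6P = (16, 35)
  7P = (38, 23)
  8P = O

ord(P) = 8


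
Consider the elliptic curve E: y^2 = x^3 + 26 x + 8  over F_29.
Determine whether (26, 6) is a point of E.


Check whether y^2 = x^3 + 26 x + 8 (mod 29) for (x, y) = (26, 6).
LHS: y^2 = 6^2 mod 29 = 7
RHS: x^3 + 26 x + 8 = 26^3 + 26*26 + 8 mod 29 = 19
LHS != RHS

No, not on the curve


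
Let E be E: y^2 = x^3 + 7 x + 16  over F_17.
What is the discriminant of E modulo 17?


4 a^3 + 27 b^2 = 4*7^3 + 27*16^2 = 1372 + 6912 = 8284
Delta = -16 * (8284) = -132544
Delta mod 17 = 5

Delta = 5 (mod 17)


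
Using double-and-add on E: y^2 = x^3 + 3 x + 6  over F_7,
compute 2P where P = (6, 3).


k = 2 = 10_2 (binary, LSB first: 01)
Double-and-add from P = (6, 3):
  bit 0 = 0: acc unchanged = O
  bit 1 = 1: acc = O + (3, 0) = (3, 0)

2P = (3, 0)


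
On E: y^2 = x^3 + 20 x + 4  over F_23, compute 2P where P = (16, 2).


Doubling: s = (3 x1^2 + a) / (2 y1)
s = (3*16^2 + 20) / (2*2) mod 23 = 13
x3 = s^2 - 2 x1 mod 23 = 13^2 - 2*16 = 22
y3 = s (x1 - x3) - y1 mod 23 = 13 * (16 - 22) - 2 = 12

2P = (22, 12)


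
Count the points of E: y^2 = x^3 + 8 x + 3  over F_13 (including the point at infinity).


For each x in F_13, count y with y^2 = x^3 + 8 x + 3 mod 13:
  x = 0: RHS = 3, y in [4, 9]  -> 2 point(s)
  x = 1: RHS = 12, y in [5, 8]  -> 2 point(s)
  x = 2: RHS = 1, y in [1, 12]  -> 2 point(s)
  x = 5: RHS = 12, y in [5, 8]  -> 2 point(s)
  x = 7: RHS = 12, y in [5, 8]  -> 2 point(s)
  x = 10: RHS = 4, y in [2, 11]  -> 2 point(s)
Affine points: 12. Add the point at infinity: total = 13.

#E(F_13) = 13


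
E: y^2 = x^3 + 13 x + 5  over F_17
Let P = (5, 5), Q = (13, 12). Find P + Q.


P != Q, so use the chord formula.
s = (y2 - y1) / (x2 - x1) = (7) / (8) mod 17 = 3
x3 = s^2 - x1 - x2 mod 17 = 3^2 - 5 - 13 = 8
y3 = s (x1 - x3) - y1 mod 17 = 3 * (5 - 8) - 5 = 3

P + Q = (8, 3)


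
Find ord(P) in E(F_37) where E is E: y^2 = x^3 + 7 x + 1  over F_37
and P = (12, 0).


Compute successive multiples of P until we hit O:
  1P = (12, 0)
  2P = O

ord(P) = 2


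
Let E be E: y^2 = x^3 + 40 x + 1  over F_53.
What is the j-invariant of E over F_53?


Delta = -16(4 a^3 + 27 b^2) mod 53 = 44
-1728 * (4 a)^3 = -1728 * (4*40)^3 mod 53 = 21
j = 21 * 44^(-1) mod 53 = 33

j = 33 (mod 53)


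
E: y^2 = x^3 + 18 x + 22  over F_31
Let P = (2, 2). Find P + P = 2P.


Doubling: s = (3 x1^2 + a) / (2 y1)
s = (3*2^2 + 18) / (2*2) mod 31 = 23
x3 = s^2 - 2 x1 mod 31 = 23^2 - 2*2 = 29
y3 = s (x1 - x3) - y1 mod 31 = 23 * (2 - 29) - 2 = 28

2P = (29, 28)


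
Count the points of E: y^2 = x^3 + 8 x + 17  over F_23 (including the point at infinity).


For each x in F_23, count y with y^2 = x^3 + 8 x + 17 mod 23:
  x = 1: RHS = 3, y in [7, 16]  -> 2 point(s)
  x = 2: RHS = 18, y in [8, 15]  -> 2 point(s)
  x = 7: RHS = 2, y in [5, 18]  -> 2 point(s)
  x = 8: RHS = 18, y in [8, 15]  -> 2 point(s)
  x = 9: RHS = 13, y in [6, 17]  -> 2 point(s)
  x = 10: RHS = 16, y in [4, 19]  -> 2 point(s)
  x = 12: RHS = 1, y in [1, 22]  -> 2 point(s)
  x = 13: RHS = 18, y in [8, 15]  -> 2 point(s)
  x = 15: RHS = 16, y in [4, 19]  -> 2 point(s)
  x = 16: RHS = 9, y in [3, 20]  -> 2 point(s)
  x = 17: RHS = 6, y in [11, 12]  -> 2 point(s)
  x = 18: RHS = 13, y in [6, 17]  -> 2 point(s)
  x = 19: RHS = 13, y in [6, 17]  -> 2 point(s)
  x = 20: RHS = 12, y in [9, 14]  -> 2 point(s)
  x = 21: RHS = 16, y in [4, 19]  -> 2 point(s)
  x = 22: RHS = 8, y in [10, 13]  -> 2 point(s)
Affine points: 32. Add the point at infinity: total = 33.

#E(F_23) = 33


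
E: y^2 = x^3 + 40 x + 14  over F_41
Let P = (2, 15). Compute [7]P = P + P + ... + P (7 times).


k = 7 = 111_2 (binary, LSB first: 111)
Double-and-add from P = (2, 15):
  bit 0 = 1: acc = O + (2, 15) = (2, 15)
  bit 1 = 1: acc = (2, 15) + (38, 21) = (9, 18)
  bit 2 = 1: acc = (9, 18) + (26, 4) = (22, 12)

7P = (22, 12)


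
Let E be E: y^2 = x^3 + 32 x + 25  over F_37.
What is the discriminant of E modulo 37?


4 a^3 + 27 b^2 = 4*32^3 + 27*25^2 = 131072 + 16875 = 147947
Delta = -16 * (147947) = -2367152
Delta mod 37 = 34

Delta = 34 (mod 37)


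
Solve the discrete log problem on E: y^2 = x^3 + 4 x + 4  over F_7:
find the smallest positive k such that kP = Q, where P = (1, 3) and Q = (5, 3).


Enumerate multiples of P until we hit Q = (5, 3):
  1P = (1, 3)
  2P = (5, 4)
  3P = (5, 3)
Match found at i = 3.

k = 3


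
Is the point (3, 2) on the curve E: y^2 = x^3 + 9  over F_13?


Check whether y^2 = x^3 + 0 x + 9 (mod 13) for (x, y) = (3, 2).
LHS: y^2 = 2^2 mod 13 = 4
RHS: x^3 + 0 x + 9 = 3^3 + 0*3 + 9 mod 13 = 10
LHS != RHS

No, not on the curve


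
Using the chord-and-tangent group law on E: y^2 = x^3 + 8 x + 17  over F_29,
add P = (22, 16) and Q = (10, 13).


P != Q, so use the chord formula.
s = (y2 - y1) / (x2 - x1) = (26) / (17) mod 29 = 22
x3 = s^2 - x1 - x2 mod 29 = 22^2 - 22 - 10 = 17
y3 = s (x1 - x3) - y1 mod 29 = 22 * (22 - 17) - 16 = 7

P + Q = (17, 7)


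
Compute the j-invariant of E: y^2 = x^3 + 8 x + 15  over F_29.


Delta = -16(4 a^3 + 27 b^2) mod 29 = 10
-1728 * (4 a)^3 = -1728 * (4*8)^3 mod 29 = 5
j = 5 * 10^(-1) mod 29 = 15

j = 15 (mod 29)


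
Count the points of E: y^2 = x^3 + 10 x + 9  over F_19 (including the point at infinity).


For each x in F_19, count y with y^2 = x^3 + 10 x + 9 mod 19:
  x = 0: RHS = 9, y in [3, 16]  -> 2 point(s)
  x = 1: RHS = 1, y in [1, 18]  -> 2 point(s)
  x = 3: RHS = 9, y in [3, 16]  -> 2 point(s)
  x = 6: RHS = 0, y in [0]  -> 1 point(s)
  x = 7: RHS = 4, y in [2, 17]  -> 2 point(s)
  x = 9: RHS = 11, y in [7, 12]  -> 2 point(s)
  x = 10: RHS = 7, y in [8, 11]  -> 2 point(s)
  x = 11: RHS = 6, y in [5, 14]  -> 2 point(s)
  x = 14: RHS = 5, y in [9, 10]  -> 2 point(s)
  x = 15: RHS = 0, y in [0]  -> 1 point(s)
  x = 16: RHS = 9, y in [3, 16]  -> 2 point(s)
  x = 17: RHS = 0, y in [0]  -> 1 point(s)
  x = 18: RHS = 17, y in [6, 13]  -> 2 point(s)
Affine points: 23. Add the point at infinity: total = 24.

#E(F_19) = 24


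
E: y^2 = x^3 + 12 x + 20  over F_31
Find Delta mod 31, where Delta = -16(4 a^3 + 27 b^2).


4 a^3 + 27 b^2 = 4*12^3 + 27*20^2 = 6912 + 10800 = 17712
Delta = -16 * (17712) = -283392
Delta mod 31 = 10

Delta = 10 (mod 31)


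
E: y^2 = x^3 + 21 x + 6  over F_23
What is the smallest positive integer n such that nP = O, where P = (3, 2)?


Compute successive multiples of P until we hit O:
  1P = (3, 2)
  2P = (0, 11)
  3P = (6, 7)
  4P = (4, 4)
  5P = (20, 10)
  6P = (12, 10)
  7P = (21, 5)
  8P = (15, 19)
  ... (continuing to 31P)
  31P = O

ord(P) = 31


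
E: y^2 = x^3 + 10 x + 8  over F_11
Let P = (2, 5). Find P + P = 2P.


Doubling: s = (3 x1^2 + a) / (2 y1)
s = (3*2^2 + 10) / (2*5) mod 11 = 0
x3 = s^2 - 2 x1 mod 11 = 0^2 - 2*2 = 7
y3 = s (x1 - x3) - y1 mod 11 = 0 * (2 - 7) - 5 = 6

2P = (7, 6)


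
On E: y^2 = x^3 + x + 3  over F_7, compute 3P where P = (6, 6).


k = 3 = 11_2 (binary, LSB first: 11)
Double-and-add from P = (6, 6):
  bit 0 = 1: acc = O + (6, 6) = (6, 6)
  bit 1 = 1: acc = (6, 6) + (6, 1) = O

3P = O


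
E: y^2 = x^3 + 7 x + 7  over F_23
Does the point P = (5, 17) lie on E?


Check whether y^2 = x^3 + 7 x + 7 (mod 23) for (x, y) = (5, 17).
LHS: y^2 = 17^2 mod 23 = 13
RHS: x^3 + 7 x + 7 = 5^3 + 7*5 + 7 mod 23 = 6
LHS != RHS

No, not on the curve


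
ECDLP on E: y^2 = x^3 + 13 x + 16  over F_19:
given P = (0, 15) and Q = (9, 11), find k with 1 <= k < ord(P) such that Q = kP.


Enumerate multiples of P until we hit Q = (9, 11):
  1P = (0, 15)
  2P = (16, 11)
  3P = (9, 11)
Match found at i = 3.

k = 3
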